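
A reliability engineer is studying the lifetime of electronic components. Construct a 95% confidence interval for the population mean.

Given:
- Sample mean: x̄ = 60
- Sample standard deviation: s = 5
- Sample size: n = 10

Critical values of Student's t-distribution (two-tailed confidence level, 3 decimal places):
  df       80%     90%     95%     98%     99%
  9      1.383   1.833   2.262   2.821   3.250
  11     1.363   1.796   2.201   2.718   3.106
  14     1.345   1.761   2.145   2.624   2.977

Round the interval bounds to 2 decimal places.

The population standard deviation σ is unknown (only the sample standard deviation s is given), so use a t-interval with df = n - 1 = 10 - 1 = 9.

For 95% confidence with df = 9, t* = 2.262 (from t-table)

Standard error: SE = s/√n = 5/√10 = 1.581139

Margin of error: E = t* × SE = 2.262 × 1.581139 = 3.5765

T-interval: x̄ ± E = 60 ± 3.5765 = (56.4235, 63.5765)

Rounded to 2 decimal places:

(56.42, 63.58)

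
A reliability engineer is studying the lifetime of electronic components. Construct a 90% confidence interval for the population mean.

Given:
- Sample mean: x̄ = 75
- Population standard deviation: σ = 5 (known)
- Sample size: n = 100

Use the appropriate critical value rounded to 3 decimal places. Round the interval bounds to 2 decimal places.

The population standard deviation σ is known, so use a z-interval (standard normal critical value).

For 90% confidence, z* = 1.645 (from standard normal table)

Standard error: SE = σ/√n = 5/√100 = 0.500000

Margin of error: E = z* × SE = 1.645 × 0.500000 = 0.8225

Z-interval: x̄ ± E = 75 ± 0.8225 = (74.1775, 75.8225)

Rounded to 2 decimal places:

(74.18, 75.82)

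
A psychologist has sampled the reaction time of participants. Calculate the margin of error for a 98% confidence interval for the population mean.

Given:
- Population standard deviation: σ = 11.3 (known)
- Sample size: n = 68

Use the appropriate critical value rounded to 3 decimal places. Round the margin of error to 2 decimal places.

The population standard deviation σ is known, so use the z-interval margin of error formula.

For 98% confidence, z* = 2.326 (from standard normal table)

Margin of error formula for z-interval: E = z* × σ/√n

E = 2.326 × 11.3/√68
  = 2.326 × 1.370326
  = 3.1874

Rounded to 2 decimal places:

3.19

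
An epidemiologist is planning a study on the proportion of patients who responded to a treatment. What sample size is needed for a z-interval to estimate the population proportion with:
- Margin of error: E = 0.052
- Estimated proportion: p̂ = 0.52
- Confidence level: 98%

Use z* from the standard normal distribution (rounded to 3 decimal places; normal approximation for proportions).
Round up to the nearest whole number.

Using z* for proportion z-interval (normal approximation).

For 98% confidence, z* = 2.326 (from standard normal table)

Sample size formula for proportion z-interval: n = z*²p̂(1-p̂)/E²

n = 2.326² × 0.52 × 0.48 / 0.052²
  = 5.410276 × 0.2496 / 0.002704
  = 499.4101

Round up to the nearest whole number: n = 500

500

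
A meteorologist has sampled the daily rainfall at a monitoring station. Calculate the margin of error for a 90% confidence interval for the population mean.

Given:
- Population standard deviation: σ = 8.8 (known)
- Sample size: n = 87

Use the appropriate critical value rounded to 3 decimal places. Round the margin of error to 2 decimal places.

The population standard deviation σ is known, so use the z-interval margin of error formula.

For 90% confidence, z* = 1.645 (from standard normal table)

Margin of error formula for z-interval: E = z* × σ/√n

E = 1.645 × 8.8/√87
  = 1.645 × 0.943459
  = 1.5520

Rounded to 2 decimal places:

1.55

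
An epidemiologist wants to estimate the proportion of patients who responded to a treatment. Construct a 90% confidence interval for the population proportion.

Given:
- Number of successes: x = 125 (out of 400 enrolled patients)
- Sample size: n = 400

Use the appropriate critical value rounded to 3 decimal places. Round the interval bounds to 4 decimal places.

Sample proportion: p̂ = 125/400 = 0.312500

Check conditions for normal approximation:
  np̂ = 125 ≥ 10 ✓
  n(1-p̂) = 275 ≥ 10 ✓

The sample is large enough, so use a z-interval (normal approximation) for the proportion.

For 90% confidence, z* = 1.645 (from standard normal table)

Standard error: SE = √(p̂(1-p̂)/n) = √(0.312500×0.687500/400) = 0.02317562

Margin of error: E = z* × SE = 1.645 × 0.02317562 = 0.038124

Z-interval: p̂ ± E = 0.312500 ± 0.038124 = (0.274376, 0.350624)

Rounded to 4 decimal places:

(0.2744, 0.3506)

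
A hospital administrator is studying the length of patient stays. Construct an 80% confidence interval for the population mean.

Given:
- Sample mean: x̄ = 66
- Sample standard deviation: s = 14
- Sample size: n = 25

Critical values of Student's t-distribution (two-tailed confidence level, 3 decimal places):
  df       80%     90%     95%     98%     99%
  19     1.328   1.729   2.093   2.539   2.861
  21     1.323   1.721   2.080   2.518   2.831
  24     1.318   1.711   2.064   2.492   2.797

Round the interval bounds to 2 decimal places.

The population standard deviation σ is unknown (only the sample standard deviation s is given), so use a t-interval with df = n - 1 = 25 - 1 = 24.

For 80% confidence with df = 24, t* = 1.318 (from t-table)

Standard error: SE = s/√n = 14/√25 = 2.800000

Margin of error: E = t* × SE = 1.318 × 2.800000 = 3.6904

T-interval: x̄ ± E = 66 ± 3.6904 = (62.3096, 69.6904)

Rounded to 2 decimal places:

(62.31, 69.69)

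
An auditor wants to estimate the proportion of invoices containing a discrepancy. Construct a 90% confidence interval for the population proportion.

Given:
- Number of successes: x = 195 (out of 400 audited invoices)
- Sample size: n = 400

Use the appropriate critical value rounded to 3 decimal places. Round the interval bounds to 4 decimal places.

Sample proportion: p̂ = 195/400 = 0.487500

Check conditions for normal approximation:
  np̂ = 195 ≥ 10 ✓
  n(1-p̂) = 205 ≥ 10 ✓

The sample is large enough, so use a z-interval (normal approximation) for the proportion.

For 90% confidence, z* = 1.645 (from standard normal table)

Standard error: SE = √(p̂(1-p̂)/n) = √(0.487500×0.512500/400) = 0.02499219

Margin of error: E = z* × SE = 1.645 × 0.02499219 = 0.041112

Z-interval: p̂ ± E = 0.487500 ± 0.041112 = (0.446388, 0.528612)

Rounded to 4 decimal places:

(0.4464, 0.5286)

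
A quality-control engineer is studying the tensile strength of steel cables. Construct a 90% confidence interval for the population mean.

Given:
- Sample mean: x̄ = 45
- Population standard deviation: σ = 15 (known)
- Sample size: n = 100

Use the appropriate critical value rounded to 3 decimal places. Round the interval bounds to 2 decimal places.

The population standard deviation σ is known, so use a z-interval (standard normal critical value).

For 90% confidence, z* = 1.645 (from standard normal table)

Standard error: SE = σ/√n = 15/√100 = 1.500000

Margin of error: E = z* × SE = 1.645 × 1.500000 = 2.4675

Z-interval: x̄ ± E = 45 ± 2.4675 = (42.5325, 47.4675)

Rounded to 2 decimal places:

(42.53, 47.47)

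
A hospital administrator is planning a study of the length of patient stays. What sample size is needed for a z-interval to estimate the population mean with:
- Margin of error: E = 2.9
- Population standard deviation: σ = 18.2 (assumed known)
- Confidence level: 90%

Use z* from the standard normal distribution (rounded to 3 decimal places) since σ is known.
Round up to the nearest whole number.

Using z* since population σ is known (z-interval formula).

For 90% confidence, z* = 1.645 (from standard normal table)

Sample size formula for z-interval: n = (z*σ/E)²

n = (1.645 × 18.2 / 2.9)²
  = (10.323793)²
  = 106.5807

Round up to the nearest whole number: n = 107

107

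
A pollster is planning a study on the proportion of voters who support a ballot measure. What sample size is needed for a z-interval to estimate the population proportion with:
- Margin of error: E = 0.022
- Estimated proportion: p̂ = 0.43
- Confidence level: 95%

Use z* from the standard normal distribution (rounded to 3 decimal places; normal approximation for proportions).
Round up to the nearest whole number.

Using z* for proportion z-interval (normal approximation).

For 95% confidence, z* = 1.96 (from standard normal table)

Sample size formula for proportion z-interval: n = z*²p̂(1-p̂)/E²

n = 1.96² × 0.43 × 0.57 / 0.022²
  = 3.8416 × 0.2451 / 0.000484
  = 1945.4053

Round up to the nearest whole number: n = 1946

1946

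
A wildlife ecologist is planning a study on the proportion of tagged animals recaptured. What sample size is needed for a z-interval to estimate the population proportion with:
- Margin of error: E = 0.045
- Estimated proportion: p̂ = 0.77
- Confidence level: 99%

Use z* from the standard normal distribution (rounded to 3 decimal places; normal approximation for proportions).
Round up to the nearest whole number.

Using z* for proportion z-interval (normal approximation).

For 99% confidence, z* = 2.576 (from standard normal table)

Sample size formula for proportion z-interval: n = z*²p̂(1-p̂)/E²

n = 2.576² × 0.77 × 0.23 / 0.045²
  = 6.635776 × 0.1771 / 0.002025
  = 580.3437

Round up to the nearest whole number: n = 581

581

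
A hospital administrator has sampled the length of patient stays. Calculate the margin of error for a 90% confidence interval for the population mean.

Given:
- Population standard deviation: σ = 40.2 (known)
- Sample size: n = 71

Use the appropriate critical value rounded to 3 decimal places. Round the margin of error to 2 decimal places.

The population standard deviation σ is known, so use the z-interval margin of error formula.

For 90% confidence, z* = 1.645 (from standard normal table)

Margin of error formula for z-interval: E = z* × σ/√n

E = 1.645 × 40.2/√71
  = 1.645 × 4.770862
  = 7.8481

Rounded to 2 decimal places:

7.85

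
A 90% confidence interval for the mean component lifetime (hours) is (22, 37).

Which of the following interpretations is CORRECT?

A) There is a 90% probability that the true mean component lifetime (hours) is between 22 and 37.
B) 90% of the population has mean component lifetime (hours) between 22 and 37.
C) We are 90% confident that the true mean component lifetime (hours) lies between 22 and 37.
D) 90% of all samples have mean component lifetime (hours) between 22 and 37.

A confidence interval represents our confidence in the procedure, not a probability statement about the parameter.

Key concept: If we repeated this sampling process many times and computed a 90% CI each time, about 90% of those intervals would contain the true population parameter.

For this specific interval (22, 37):
- Midpoint (point estimate): 29.5
- Margin of error: 7.5

The correct interpretation is the one stating confidence that the true parameter lies in the interval — option C.

C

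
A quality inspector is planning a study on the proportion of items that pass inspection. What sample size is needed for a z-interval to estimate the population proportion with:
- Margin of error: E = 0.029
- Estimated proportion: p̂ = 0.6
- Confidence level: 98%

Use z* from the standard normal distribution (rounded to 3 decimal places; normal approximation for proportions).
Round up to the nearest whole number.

Using z* for proportion z-interval (normal approximation).

For 98% confidence, z* = 2.326 (from standard normal table)

Sample size formula for proportion z-interval: n = z*²p̂(1-p̂)/E²

n = 2.326² × 0.6 × 0.4 / 0.029²
  = 5.410276 × 0.24 / 0.000841
  = 1543.9551

Round up to the nearest whole number: n = 1544

1544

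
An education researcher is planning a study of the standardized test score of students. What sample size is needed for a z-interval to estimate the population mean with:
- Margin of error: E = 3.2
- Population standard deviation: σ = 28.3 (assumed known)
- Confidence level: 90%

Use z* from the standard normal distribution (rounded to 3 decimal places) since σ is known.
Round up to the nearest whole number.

Using z* since population σ is known (z-interval formula).

For 90% confidence, z* = 1.645 (from standard normal table)

Sample size formula for z-interval: n = (z*σ/E)²

n = (1.645 × 28.3 / 3.2)²
  = (14.547969)²
  = 211.6434

Round up to the nearest whole number: n = 212

212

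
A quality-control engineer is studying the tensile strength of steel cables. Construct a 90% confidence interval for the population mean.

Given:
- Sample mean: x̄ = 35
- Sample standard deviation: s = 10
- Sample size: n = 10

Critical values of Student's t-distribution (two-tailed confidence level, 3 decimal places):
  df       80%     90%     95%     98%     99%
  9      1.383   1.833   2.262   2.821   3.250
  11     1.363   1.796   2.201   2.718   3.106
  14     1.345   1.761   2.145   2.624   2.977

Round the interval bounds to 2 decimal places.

The population standard deviation σ is unknown (only the sample standard deviation s is given), so use a t-interval with df = n - 1 = 10 - 1 = 9.

For 90% confidence with df = 9, t* = 1.833 (from t-table)

Standard error: SE = s/√n = 10/√10 = 3.162278

Margin of error: E = t* × SE = 1.833 × 3.162278 = 5.7965

T-interval: x̄ ± E = 35 ± 5.7965 = (29.2035, 40.7965)

Rounded to 2 decimal places:

(29.20, 40.80)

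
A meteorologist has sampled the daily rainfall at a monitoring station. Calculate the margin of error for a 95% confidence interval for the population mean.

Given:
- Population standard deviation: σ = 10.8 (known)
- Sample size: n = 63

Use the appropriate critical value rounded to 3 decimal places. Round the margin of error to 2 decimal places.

The population standard deviation σ is known, so use the z-interval margin of error formula.

For 95% confidence, z* = 1.96 (from standard normal table)

Margin of error formula for z-interval: E = z* × σ/√n

E = 1.96 × 10.8/√63
  = 1.96 × 1.360672
  = 2.6669

Rounded to 2 decimal places:

2.67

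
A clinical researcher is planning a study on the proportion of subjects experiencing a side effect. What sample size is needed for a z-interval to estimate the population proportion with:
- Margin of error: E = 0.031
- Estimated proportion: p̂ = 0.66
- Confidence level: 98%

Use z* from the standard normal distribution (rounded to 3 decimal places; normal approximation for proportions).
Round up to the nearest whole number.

Using z* for proportion z-interval (normal approximation).

For 98% confidence, z* = 2.326 (from standard normal table)

Sample size formula for proportion z-interval: n = z*²p̂(1-p̂)/E²

n = 2.326² × 0.66 × 0.34 / 0.031²
  = 5.410276 × 0.2244 / 0.000961
  = 1263.3360

Round up to the nearest whole number: n = 1264

1264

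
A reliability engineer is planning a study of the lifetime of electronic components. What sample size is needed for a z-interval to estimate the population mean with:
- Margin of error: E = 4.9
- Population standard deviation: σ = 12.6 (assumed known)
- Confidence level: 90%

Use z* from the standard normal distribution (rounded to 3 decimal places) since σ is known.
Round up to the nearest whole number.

Using z* since population σ is known (z-interval formula).

For 90% confidence, z* = 1.645 (from standard normal table)

Sample size formula for z-interval: n = (z*σ/E)²

n = (1.645 × 12.6 / 4.9)²
  = (4.230000)²
  = 17.8929

Round up to the nearest whole number: n = 18

18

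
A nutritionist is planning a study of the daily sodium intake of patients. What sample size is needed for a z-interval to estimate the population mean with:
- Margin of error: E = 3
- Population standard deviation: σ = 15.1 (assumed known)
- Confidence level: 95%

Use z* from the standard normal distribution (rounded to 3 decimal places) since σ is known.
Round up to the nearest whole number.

Using z* since population σ is known (z-interval formula).

For 95% confidence, z* = 1.96 (from standard normal table)

Sample size formula for z-interval: n = (z*σ/E)²

n = (1.96 × 15.1 / 3)²
  = (9.865333)²
  = 97.3248

Round up to the nearest whole number: n = 98

98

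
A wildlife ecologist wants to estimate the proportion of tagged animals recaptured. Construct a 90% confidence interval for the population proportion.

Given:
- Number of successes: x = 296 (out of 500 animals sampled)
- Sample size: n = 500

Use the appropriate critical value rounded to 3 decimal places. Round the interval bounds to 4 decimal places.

Sample proportion: p̂ = 296/500 = 0.592000

Check conditions for normal approximation:
  np̂ = 296 ≥ 10 ✓
  n(1-p̂) = 204 ≥ 10 ✓

The sample is large enough, so use a z-interval (normal approximation) for the proportion.

For 90% confidence, z* = 1.645 (from standard normal table)

Standard error: SE = √(p̂(1-p̂)/n) = √(0.592000×0.408000/500) = 0.02197890

Margin of error: E = z* × SE = 1.645 × 0.02197890 = 0.036155

Z-interval: p̂ ± E = 0.592000 ± 0.036155 = (0.555845, 0.628155)

Rounded to 4 decimal places:

(0.5558, 0.6282)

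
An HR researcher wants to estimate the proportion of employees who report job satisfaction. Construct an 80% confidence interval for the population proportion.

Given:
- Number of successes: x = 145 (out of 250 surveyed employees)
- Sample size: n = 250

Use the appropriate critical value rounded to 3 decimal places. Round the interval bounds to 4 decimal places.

Sample proportion: p̂ = 145/250 = 0.580000

Check conditions for normal approximation:
  np̂ = 145 ≥ 10 ✓
  n(1-p̂) = 105 ≥ 10 ✓

The sample is large enough, so use a z-interval (normal approximation) for the proportion.

For 80% confidence, z* = 1.282 (from standard normal table)

Standard error: SE = √(p̂(1-p̂)/n) = √(0.580000×0.420000/250) = 0.03121538

Margin of error: E = z* × SE = 1.282 × 0.03121538 = 0.040018

Z-interval: p̂ ± E = 0.580000 ± 0.040018 = (0.539982, 0.620018)

Rounded to 4 decimal places:

(0.5400, 0.6200)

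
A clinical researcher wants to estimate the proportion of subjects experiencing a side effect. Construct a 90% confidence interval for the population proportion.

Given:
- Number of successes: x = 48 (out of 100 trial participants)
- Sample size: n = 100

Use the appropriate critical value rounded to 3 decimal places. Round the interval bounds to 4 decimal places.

Sample proportion: p̂ = 48/100 = 0.480000

Check conditions for normal approximation:
  np̂ = 48 ≥ 10 ✓
  n(1-p̂) = 52 ≥ 10 ✓

The sample is large enough, so use a z-interval (normal approximation) for the proportion.

For 90% confidence, z* = 1.645 (from standard normal table)

Standard error: SE = √(p̂(1-p̂)/n) = √(0.480000×0.520000/100) = 0.04995998

Margin of error: E = z* × SE = 1.645 × 0.04995998 = 0.082184

Z-interval: p̂ ± E = 0.480000 ± 0.082184 = (0.397816, 0.562184)

Rounded to 4 decimal places:

(0.3978, 0.5622)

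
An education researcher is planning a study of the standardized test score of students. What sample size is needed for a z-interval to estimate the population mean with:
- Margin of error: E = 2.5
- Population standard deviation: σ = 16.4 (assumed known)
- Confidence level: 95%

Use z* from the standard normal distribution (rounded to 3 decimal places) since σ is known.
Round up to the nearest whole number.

Using z* since population σ is known (z-interval formula).

For 95% confidence, z* = 1.96 (from standard normal table)

Sample size formula for z-interval: n = (z*σ/E)²

n = (1.96 × 16.4 / 2.5)²
  = (12.857600)²
  = 165.3179

Round up to the nearest whole number: n = 166

166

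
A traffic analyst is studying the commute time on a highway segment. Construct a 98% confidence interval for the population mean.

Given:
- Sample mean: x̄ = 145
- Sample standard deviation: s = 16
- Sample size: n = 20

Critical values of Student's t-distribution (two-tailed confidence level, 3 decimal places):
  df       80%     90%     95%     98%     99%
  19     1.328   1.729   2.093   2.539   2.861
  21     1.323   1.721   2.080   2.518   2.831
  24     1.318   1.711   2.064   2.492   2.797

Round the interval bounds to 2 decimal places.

The population standard deviation σ is unknown (only the sample standard deviation s is given), so use a t-interval with df = n - 1 = 20 - 1 = 19.

For 98% confidence with df = 19, t* = 2.539 (from t-table)

Standard error: SE = s/√n = 16/√20 = 3.577709

Margin of error: E = t* × SE = 2.539 × 3.577709 = 9.0838

T-interval: x̄ ± E = 145 ± 9.0838 = (135.9162, 154.0838)

Rounded to 2 decimal places:

(135.92, 154.08)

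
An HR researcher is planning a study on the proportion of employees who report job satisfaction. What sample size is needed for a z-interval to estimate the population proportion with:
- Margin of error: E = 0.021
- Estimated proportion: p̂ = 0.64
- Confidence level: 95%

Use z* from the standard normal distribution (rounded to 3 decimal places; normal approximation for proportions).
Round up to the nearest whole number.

Using z* for proportion z-interval (normal approximation).

For 95% confidence, z* = 1.96 (from standard normal table)

Sample size formula for proportion z-interval: n = z*²p̂(1-p̂)/E²

n = 1.96² × 0.64 × 0.36 / 0.021²
  = 3.8416 × 0.2304 / 0.000441
  = 2007.0400

Round up to the nearest whole number: n = 2008

2008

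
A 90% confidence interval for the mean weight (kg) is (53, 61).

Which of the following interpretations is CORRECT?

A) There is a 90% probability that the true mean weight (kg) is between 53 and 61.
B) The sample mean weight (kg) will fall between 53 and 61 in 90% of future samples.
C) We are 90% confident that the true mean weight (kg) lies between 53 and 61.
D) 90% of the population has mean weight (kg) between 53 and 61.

A confidence interval represents our confidence in the procedure, not a probability statement about the parameter.

Key concept: If we repeated this sampling process many times and computed a 90% CI each time, about 90% of those intervals would contain the true population parameter.

For this specific interval (53, 61):
- Midpoint (point estimate): 57
- Margin of error: 4

The correct interpretation is the one stating confidence that the true parameter lies in the interval — option C.

C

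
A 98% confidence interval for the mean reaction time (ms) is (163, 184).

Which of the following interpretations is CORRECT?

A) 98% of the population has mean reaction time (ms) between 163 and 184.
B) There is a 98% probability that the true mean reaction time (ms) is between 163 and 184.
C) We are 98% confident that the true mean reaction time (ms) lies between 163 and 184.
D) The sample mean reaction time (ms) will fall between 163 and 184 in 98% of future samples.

A confidence interval represents our confidence in the procedure, not a probability statement about the parameter.

Key concept: If we repeated this sampling process many times and computed a 98% CI each time, about 98% of those intervals would contain the true population parameter.

For this specific interval (163, 184):
- Midpoint (point estimate): 173.5
- Margin of error: 10.5

The correct interpretation is the one stating confidence that the true parameter lies in the interval — option C.

C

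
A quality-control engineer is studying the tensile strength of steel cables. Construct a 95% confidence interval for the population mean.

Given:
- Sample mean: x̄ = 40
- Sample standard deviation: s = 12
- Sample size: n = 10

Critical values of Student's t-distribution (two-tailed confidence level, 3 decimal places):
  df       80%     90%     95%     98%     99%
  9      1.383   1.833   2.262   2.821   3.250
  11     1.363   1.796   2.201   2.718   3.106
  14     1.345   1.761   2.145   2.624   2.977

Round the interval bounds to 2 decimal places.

The population standard deviation σ is unknown (only the sample standard deviation s is given), so use a t-interval with df = n - 1 = 10 - 1 = 9.

For 95% confidence with df = 9, t* = 2.262 (from t-table)

Standard error: SE = s/√n = 12/√10 = 3.794733

Margin of error: E = t* × SE = 2.262 × 3.794733 = 8.5837

T-interval: x̄ ± E = 40 ± 8.5837 = (31.4163, 48.5837)

Rounded to 2 decimal places:

(31.42, 48.58)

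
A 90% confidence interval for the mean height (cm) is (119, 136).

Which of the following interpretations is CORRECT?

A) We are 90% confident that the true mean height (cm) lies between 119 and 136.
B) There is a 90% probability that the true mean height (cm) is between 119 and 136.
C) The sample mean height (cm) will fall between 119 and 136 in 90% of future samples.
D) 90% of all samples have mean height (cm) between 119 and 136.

A confidence interval represents our confidence in the procedure, not a probability statement about the parameter.

Key concept: If we repeated this sampling process many times and computed a 90% CI each time, about 90% of those intervals would contain the true population parameter.

For this specific interval (119, 136):
- Midpoint (point estimate): 127.5
- Margin of error: 8.5

The correct interpretation is the one stating confidence that the true parameter lies in the interval — option A.

A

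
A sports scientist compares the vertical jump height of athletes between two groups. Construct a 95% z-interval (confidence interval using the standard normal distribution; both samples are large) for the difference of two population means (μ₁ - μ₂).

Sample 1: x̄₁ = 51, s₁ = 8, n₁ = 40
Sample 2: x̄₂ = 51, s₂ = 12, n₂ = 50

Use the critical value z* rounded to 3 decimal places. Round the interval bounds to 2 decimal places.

Both samples are large (n₁ = 40 ≥ 30, n₂ = 50 ≥ 30), so a z-interval for the difference of means applies.

Point estimate: x̄₁ - x̄₂ = 51 - 51 = 0

Standard error: SE = √(s₁²/n₁ + s₂²/n₂)
= √(8²/40 + 12²/50)
= √(1.600000 + 2.880000)
= 2.116601

For 95% confidence, z* = 1.96 (from standard normal table)
Margin of error: E = z* × SE = 1.96 × 2.116601 = 4.1485

Z-interval: (x̄₁ - x̄₂) ± E = 0 ± 4.1485 = (-4.1485, 4.1485)

Rounded to 2 decimal places:

(-4.15, 4.15)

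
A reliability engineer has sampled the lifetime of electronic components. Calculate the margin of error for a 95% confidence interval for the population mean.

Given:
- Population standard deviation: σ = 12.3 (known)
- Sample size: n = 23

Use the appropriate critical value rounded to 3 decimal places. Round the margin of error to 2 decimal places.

The population standard deviation σ is known, so use the z-interval margin of error formula.

For 95% confidence, z* = 1.96 (from standard normal table)

Margin of error formula for z-interval: E = z* × σ/√n

E = 1.96 × 12.3/√23
  = 1.96 × 2.564727
  = 5.0269

Rounded to 2 decimal places:

5.03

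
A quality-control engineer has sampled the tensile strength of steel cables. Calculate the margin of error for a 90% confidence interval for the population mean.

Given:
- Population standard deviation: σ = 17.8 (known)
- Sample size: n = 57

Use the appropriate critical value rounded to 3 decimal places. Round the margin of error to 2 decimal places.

The population standard deviation σ is known, so use the z-interval margin of error formula.

For 90% confidence, z* = 1.645 (from standard normal table)

Margin of error formula for z-interval: E = z* × σ/√n

E = 1.645 × 17.8/√57
  = 1.645 × 2.357668
  = 3.8784

Rounded to 2 decimal places:

3.88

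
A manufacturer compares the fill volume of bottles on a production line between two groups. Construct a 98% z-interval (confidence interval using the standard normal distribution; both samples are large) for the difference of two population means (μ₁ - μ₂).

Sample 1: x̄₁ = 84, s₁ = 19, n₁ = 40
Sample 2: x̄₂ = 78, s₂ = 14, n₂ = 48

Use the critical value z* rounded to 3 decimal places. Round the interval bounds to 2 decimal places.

Both samples are large (n₁ = 40 ≥ 30, n₂ = 48 ≥ 30), so a z-interval for the difference of means applies.

Point estimate: x̄₁ - x̄₂ = 84 - 78 = 6

Standard error: SE = √(s₁²/n₁ + s₂²/n₂)
= √(19²/40 + 14²/48)
= √(9.025000 + 4.083333)
= 3.620543

For 98% confidence, z* = 2.326 (from standard normal table)
Margin of error: E = z* × SE = 2.326 × 3.620543 = 8.4214

Z-interval: (x̄₁ - x̄₂) ± E = 6 ± 8.4214 = (-2.4214, 14.4214)

Rounded to 2 decimal places:

(-2.42, 14.42)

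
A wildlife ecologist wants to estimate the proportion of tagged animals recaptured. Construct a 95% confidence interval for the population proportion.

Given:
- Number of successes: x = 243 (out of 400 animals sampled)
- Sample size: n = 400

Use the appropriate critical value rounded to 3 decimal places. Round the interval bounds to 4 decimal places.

Sample proportion: p̂ = 243/400 = 0.607500

Check conditions for normal approximation:
  np̂ = 243 ≥ 10 ✓
  n(1-p̂) = 157 ≥ 10 ✓

The sample is large enough, so use a z-interval (normal approximation) for the proportion.

For 95% confidence, z* = 1.96 (from standard normal table)

Standard error: SE = √(p̂(1-p̂)/n) = √(0.607500×0.392500/400) = 0.02441535

Margin of error: E = z* × SE = 1.96 × 0.02441535 = 0.047854

Z-interval: p̂ ± E = 0.607500 ± 0.047854 = (0.559646, 0.655354)

Rounded to 4 decimal places:

(0.5596, 0.6554)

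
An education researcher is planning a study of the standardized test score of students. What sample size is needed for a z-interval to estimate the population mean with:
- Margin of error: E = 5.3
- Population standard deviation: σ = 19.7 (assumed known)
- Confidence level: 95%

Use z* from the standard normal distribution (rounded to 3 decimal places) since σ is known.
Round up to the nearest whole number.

Using z* since population σ is known (z-interval formula).

For 95% confidence, z* = 1.96 (from standard normal table)

Sample size formula for z-interval: n = (z*σ/E)²

n = (1.96 × 19.7 / 5.3)²
  = (7.285283)²
  = 53.0753

Round up to the nearest whole number: n = 54

54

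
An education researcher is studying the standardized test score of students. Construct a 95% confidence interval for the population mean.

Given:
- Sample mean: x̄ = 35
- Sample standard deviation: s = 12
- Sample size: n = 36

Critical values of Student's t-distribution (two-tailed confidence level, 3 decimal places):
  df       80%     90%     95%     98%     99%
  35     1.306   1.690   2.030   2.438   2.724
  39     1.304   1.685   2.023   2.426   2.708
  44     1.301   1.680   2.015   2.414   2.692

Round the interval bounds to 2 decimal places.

The population standard deviation σ is unknown (only the sample standard deviation s is given), so use a t-interval with df = n - 1 = 36 - 1 = 35.

For 95% confidence with df = 35, t* = 2.030 (from t-table)

Standard error: SE = s/√n = 12/√36 = 2.000000

Margin of error: E = t* × SE = 2.030 × 2.000000 = 4.0600

T-interval: x̄ ± E = 35 ± 4.0600 = (30.9400, 39.0600)

Rounded to 2 decimal places:

(30.94, 39.06)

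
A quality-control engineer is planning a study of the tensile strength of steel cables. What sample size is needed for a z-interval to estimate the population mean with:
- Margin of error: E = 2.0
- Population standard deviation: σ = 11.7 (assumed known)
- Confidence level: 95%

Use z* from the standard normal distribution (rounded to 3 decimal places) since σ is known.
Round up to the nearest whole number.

Using z* since population σ is known (z-interval formula).

For 95% confidence, z* = 1.96 (from standard normal table)

Sample size formula for z-interval: n = (z*σ/E)²

n = (1.96 × 11.7 / 2.0)²
  = (11.466000)²
  = 131.4692

Round up to the nearest whole number: n = 132

132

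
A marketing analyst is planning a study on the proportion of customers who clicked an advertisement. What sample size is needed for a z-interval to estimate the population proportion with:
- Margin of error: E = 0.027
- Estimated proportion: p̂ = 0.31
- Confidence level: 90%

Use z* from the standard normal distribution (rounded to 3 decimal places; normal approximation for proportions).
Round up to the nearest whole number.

Using z* for proportion z-interval (normal approximation).

For 90% confidence, z* = 1.645 (from standard normal table)

Sample size formula for proportion z-interval: n = z*²p̂(1-p̂)/E²

n = 1.645² × 0.31 × 0.69 / 0.027²
  = 2.706025 × 0.2139 / 0.000729
  = 793.9901

Round up to the nearest whole number: n = 794

794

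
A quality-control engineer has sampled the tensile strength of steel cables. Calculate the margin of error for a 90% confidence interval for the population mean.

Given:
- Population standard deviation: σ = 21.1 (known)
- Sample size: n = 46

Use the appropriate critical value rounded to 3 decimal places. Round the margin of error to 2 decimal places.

The population standard deviation σ is known, so use the z-interval margin of error formula.

For 90% confidence, z* = 1.645 (from standard normal table)

Margin of error formula for z-interval: E = z* × σ/√n

E = 1.645 × 21.1/√46
  = 1.645 × 3.111025
  = 5.1176

Rounded to 2 decimal places:

5.12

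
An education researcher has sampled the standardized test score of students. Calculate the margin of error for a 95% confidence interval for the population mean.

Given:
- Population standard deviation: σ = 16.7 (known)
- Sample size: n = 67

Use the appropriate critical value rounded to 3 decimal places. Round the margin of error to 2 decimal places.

The population standard deviation σ is known, so use the z-interval margin of error formula.

For 95% confidence, z* = 1.96 (from standard normal table)

Margin of error formula for z-interval: E = z* × σ/√n

E = 1.96 × 16.7/√67
  = 1.96 × 2.040230
  = 3.9989

Rounded to 2 decimal places:

4.00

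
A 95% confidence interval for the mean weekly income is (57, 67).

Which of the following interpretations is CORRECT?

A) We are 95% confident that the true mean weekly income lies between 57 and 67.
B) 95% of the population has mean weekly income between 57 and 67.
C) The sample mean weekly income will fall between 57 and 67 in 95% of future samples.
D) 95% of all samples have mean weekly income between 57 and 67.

A confidence interval represents our confidence in the procedure, not a probability statement about the parameter.

Key concept: If we repeated this sampling process many times and computed a 95% CI each time, about 95% of those intervals would contain the true population parameter.

For this specific interval (57, 67):
- Midpoint (point estimate): 62
- Margin of error: 5

The correct interpretation is the one stating confidence that the true parameter lies in the interval — option A.

A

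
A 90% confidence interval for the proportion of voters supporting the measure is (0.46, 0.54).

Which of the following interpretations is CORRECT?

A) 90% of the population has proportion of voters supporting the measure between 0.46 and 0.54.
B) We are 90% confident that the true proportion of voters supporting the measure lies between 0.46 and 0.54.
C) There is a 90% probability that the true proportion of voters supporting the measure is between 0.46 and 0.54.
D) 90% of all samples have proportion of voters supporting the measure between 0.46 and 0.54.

A confidence interval represents our confidence in the procedure, not a probability statement about the parameter.

Key concept: If we repeated this sampling process many times and computed a 90% CI each time, about 90% of those intervals would contain the true population parameter.

For this specific interval (0.46, 0.54):
- Midpoint (point estimate): 0.5
- Margin of error: 0.04

The correct interpretation is the one stating confidence that the true parameter lies in the interval — option B.

B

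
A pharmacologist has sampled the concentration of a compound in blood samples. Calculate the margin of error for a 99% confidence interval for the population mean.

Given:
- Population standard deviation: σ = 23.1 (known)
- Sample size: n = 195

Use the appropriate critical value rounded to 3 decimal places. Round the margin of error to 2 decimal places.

The population standard deviation σ is known, so use the z-interval margin of error formula.

For 99% confidence, z* = 2.576 (from standard normal table)

Margin of error formula for z-interval: E = z* × σ/√n

E = 2.576 × 23.1/√195
  = 2.576 × 1.654225
  = 4.2613

Rounded to 2 decimal places:

4.26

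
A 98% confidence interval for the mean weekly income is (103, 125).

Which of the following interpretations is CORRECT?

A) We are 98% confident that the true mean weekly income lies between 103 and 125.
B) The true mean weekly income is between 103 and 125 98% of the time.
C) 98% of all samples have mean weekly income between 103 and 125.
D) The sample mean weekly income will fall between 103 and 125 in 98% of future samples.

A confidence interval represents our confidence in the procedure, not a probability statement about the parameter.

Key concept: If we repeated this sampling process many times and computed a 98% CI each time, about 98% of those intervals would contain the true population parameter.

For this specific interval (103, 125):
- Midpoint (point estimate): 114
- Margin of error: 11

The correct interpretation is the one stating confidence that the true parameter lies in the interval — option A.

A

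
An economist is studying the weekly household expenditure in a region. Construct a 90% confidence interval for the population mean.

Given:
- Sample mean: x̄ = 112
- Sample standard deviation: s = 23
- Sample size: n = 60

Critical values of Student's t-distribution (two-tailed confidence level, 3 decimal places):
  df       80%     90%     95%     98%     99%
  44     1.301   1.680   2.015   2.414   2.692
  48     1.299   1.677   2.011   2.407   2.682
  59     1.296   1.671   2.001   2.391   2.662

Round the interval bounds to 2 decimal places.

The population standard deviation σ is unknown (only the sample standard deviation s is given), so use a t-interval with df = n - 1 = 60 - 1 = 59.

For 90% confidence with df = 59, t* = 1.671 (from t-table)

Standard error: SE = s/√n = 23/√60 = 2.969287

Margin of error: E = t* × SE = 1.671 × 2.969287 = 4.9617

T-interval: x̄ ± E = 112 ± 4.9617 = (107.0383, 116.9617)

Rounded to 2 decimal places:

(107.04, 116.96)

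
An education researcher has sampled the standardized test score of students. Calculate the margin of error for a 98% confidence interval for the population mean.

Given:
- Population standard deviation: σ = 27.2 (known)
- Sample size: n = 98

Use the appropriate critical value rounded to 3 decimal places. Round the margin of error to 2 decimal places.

The population standard deviation σ is known, so use the z-interval margin of error formula.

For 98% confidence, z* = 2.326 (from standard normal table)

Margin of error formula for z-interval: E = z* × σ/√n

E = 2.326 × 27.2/√98
  = 2.326 × 2.747615
  = 6.3910

Rounded to 2 decimal places:

6.39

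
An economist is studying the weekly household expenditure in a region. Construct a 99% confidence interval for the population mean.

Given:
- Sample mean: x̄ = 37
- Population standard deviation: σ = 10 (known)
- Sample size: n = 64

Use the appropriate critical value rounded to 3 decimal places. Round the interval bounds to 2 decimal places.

The population standard deviation σ is known, so use a z-interval (standard normal critical value).

For 99% confidence, z* = 2.576 (from standard normal table)

Standard error: SE = σ/√n = 10/√64 = 1.250000

Margin of error: E = z* × SE = 2.576 × 1.250000 = 3.2200

Z-interval: x̄ ± E = 37 ± 3.2200 = (33.7800, 40.2200)

Rounded to 2 decimal places:

(33.78, 40.22)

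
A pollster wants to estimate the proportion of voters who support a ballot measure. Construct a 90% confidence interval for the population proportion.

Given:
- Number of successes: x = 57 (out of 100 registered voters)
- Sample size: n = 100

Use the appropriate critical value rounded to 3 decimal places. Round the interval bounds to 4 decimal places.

Sample proportion: p̂ = 57/100 = 0.570000

Check conditions for normal approximation:
  np̂ = 57 ≥ 10 ✓
  n(1-p̂) = 43 ≥ 10 ✓

The sample is large enough, so use a z-interval (normal approximation) for the proportion.

For 90% confidence, z* = 1.645 (from standard normal table)

Standard error: SE = √(p̂(1-p̂)/n) = √(0.570000×0.430000/100) = 0.04950758

Margin of error: E = z* × SE = 1.645 × 0.04950758 = 0.081440

Z-interval: p̂ ± E = 0.570000 ± 0.081440 = (0.488560, 0.651440)

Rounded to 4 decimal places:

(0.4886, 0.6514)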